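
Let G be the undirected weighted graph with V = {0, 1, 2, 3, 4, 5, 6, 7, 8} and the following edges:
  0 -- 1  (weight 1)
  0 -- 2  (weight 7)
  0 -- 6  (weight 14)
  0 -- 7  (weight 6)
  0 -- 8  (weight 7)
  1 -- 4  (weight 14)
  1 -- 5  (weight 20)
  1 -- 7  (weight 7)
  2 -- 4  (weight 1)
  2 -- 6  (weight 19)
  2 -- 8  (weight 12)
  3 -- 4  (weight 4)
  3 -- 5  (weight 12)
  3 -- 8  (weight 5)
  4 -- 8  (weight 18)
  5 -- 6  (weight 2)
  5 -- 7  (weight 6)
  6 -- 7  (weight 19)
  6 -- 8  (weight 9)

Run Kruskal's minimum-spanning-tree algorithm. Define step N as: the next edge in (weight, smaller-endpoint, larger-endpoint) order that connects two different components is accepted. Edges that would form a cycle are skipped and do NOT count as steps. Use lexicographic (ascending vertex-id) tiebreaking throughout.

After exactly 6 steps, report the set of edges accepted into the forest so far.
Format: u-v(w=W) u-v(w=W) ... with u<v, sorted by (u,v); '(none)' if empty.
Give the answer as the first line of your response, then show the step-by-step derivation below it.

0-1(w=1) 0-7(w=6) 2-4(w=1) 3-4(w=4) 3-8(w=5) 5-6(w=2)

step 1: add edge 0-1 (w=1); MST = {0-1(w=1)}
step 2: add edge 2-4 (w=1); MST = {0-1(w=1) 2-4(w=1)}
step 3: add edge 5-6 (w=2); MST = {0-1(w=1) 2-4(w=1) 5-6(w=2)}
step 4: add edge 3-4 (w=4); MST = {0-1(w=1) 2-4(w=1) 3-4(w=4) 5-6(w=2)}
step 5: add edge 3-8 (w=5); MST = {0-1(w=1) 2-4(w=1) 3-4(w=4) 3-8(w=5) 5-6(w=2)}
step 6: add edge 0-7 (w=6); MST = {0-1(w=1) 0-7(w=6) 2-4(w=1) 3-4(w=4) 3-8(w=5) 5-6(w=2)}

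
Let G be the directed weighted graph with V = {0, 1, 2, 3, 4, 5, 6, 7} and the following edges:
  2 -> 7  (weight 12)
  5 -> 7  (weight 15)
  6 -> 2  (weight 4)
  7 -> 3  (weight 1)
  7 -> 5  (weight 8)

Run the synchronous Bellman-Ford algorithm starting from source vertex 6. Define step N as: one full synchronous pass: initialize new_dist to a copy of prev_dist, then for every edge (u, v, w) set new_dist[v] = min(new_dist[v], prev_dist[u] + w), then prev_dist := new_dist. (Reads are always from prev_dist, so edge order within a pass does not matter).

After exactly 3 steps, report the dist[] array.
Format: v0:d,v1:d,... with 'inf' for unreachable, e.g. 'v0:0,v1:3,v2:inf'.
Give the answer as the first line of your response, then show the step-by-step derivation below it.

v0:inf,v1:inf,v2:4,v3:17,v4:inf,v5:24,v6:0,v7:16

step 1: dist = v0:inf,v1:inf,v2:4,v3:inf,v4:inf,v5:inf,v6:0,v7:inf
step 2: dist = v0:inf,v1:inf,v2:4,v3:inf,v4:inf,v5:inf,v6:0,v7:16
step 3: dist = v0:inf,v1:inf,v2:4,v3:17,v4:inf,v5:24,v6:0,v7:16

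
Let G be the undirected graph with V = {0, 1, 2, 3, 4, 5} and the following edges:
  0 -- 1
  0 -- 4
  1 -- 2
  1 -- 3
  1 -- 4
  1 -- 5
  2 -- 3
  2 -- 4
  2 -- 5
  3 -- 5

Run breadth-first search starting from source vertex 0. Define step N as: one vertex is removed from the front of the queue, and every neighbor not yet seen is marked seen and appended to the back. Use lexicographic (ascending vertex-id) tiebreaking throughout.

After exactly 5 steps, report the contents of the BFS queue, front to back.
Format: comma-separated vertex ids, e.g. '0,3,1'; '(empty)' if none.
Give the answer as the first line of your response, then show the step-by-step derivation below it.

5

step 1: dequeue 0; queue=[1,4]; order=0
step 2: dequeue 1; queue=[4,2,3,5]; order=0,1
step 3: dequeue 4; queue=[2,3,5]; order=0,1,4
step 4: dequeue 2; queue=[3,5]; order=0,1,4,2
step 5: dequeue 3; queue=[5]; order=0,1,4,2,3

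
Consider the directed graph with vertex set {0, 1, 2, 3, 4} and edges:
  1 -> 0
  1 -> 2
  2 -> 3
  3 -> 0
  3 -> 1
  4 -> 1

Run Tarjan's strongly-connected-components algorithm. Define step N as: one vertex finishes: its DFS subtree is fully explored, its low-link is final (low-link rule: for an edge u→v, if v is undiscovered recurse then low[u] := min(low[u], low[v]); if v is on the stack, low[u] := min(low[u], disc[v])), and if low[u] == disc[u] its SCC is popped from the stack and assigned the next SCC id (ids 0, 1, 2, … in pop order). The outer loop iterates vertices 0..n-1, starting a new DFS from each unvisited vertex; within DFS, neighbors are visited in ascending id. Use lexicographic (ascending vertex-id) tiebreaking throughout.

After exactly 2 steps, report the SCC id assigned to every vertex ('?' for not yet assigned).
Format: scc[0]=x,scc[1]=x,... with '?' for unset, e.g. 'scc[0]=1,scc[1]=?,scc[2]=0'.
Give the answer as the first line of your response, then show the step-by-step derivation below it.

scc[0]=0,scc[1]=?,scc[2]=?,scc[3]=?,scc[4]=?

step 1: low=(low[0]=0,low[1]=?,low[2]=?,low[3]=?,low[4]=?); scc=(scc[0]=0,scc[1]=?,scc[2]=?,scc[3]=?,scc[4]=?)
step 2: low=(low[0]=0,low[1]=1,low[2]=2,low[3]=1,low[4]=?); scc=(scc[0]=0,scc[1]=?,scc[2]=?,scc[3]=?,scc[4]=?)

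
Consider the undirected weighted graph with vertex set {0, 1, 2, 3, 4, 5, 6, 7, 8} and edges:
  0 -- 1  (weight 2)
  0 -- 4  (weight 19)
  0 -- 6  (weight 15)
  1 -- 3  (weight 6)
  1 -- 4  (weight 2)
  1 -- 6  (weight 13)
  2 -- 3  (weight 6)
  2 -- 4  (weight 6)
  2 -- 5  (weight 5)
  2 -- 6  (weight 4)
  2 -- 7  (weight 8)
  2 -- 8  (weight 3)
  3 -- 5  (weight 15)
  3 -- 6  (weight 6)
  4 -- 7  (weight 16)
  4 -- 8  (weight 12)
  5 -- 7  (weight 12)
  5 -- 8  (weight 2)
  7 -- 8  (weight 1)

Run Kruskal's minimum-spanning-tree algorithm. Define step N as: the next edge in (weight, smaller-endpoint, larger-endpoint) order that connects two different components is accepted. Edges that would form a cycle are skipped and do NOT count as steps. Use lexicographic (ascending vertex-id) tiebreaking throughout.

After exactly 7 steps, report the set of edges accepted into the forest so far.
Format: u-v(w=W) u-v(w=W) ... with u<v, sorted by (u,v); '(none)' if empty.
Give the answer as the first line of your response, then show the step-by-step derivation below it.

0-1(w=2) 1-3(w=6) 1-4(w=2) 2-6(w=4) 2-8(w=3) 5-8(w=2) 7-8(w=1)

step 1: add edge 7-8 (w=1); MST = {7-8(w=1)}
step 2: add edge 0-1 (w=2); MST = {0-1(w=2) 7-8(w=1)}
step 3: add edge 1-4 (w=2); MST = {0-1(w=2) 1-4(w=2) 7-8(w=1)}
step 4: add edge 5-8 (w=2); MST = {0-1(w=2) 1-4(w=2) 5-8(w=2) 7-8(w=1)}
step 5: add edge 2-8 (w=3); MST = {0-1(w=2) 1-4(w=2) 2-8(w=3) 5-8(w=2) 7-8(w=1)}
step 6: add edge 2-6 (w=4); MST = {0-1(w=2) 1-4(w=2) 2-6(w=4) 2-8(w=3) 5-8(w=2) 7-8(w=1)}
step 7: add edge 1-3 (w=6); MST = {0-1(w=2) 1-3(w=6) 1-4(w=2) 2-6(w=4) 2-8(w=3) 5-8(w=2) 7-8(w=1)}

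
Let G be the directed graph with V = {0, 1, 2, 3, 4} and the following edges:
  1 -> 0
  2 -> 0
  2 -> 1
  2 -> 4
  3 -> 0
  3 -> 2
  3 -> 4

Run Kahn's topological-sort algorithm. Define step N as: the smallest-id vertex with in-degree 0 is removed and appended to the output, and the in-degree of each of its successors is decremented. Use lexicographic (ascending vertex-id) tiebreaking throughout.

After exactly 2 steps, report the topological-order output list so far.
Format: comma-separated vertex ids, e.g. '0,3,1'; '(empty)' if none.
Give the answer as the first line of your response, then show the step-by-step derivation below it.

3,2

step 1: output 3; order=[3]; indeg=(2,1,0,0,1)
step 2: output 2; order=[3,2]; indeg=(1,0,0,0,0)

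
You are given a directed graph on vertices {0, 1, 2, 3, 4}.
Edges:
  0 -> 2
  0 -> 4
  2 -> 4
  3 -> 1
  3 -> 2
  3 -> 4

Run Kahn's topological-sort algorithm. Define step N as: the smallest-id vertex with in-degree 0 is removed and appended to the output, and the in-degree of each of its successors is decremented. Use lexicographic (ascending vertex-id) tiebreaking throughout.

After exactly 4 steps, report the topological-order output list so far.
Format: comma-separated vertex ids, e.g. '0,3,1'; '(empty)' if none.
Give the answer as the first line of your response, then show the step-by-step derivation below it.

0,3,1,2

step 1: output 0; order=[0]; indeg=(0,1,1,0,2)
step 2: output 3; order=[0,3]; indeg=(0,0,0,0,1)
step 3: output 1; order=[0,3,1]; indeg=(0,0,0,0,1)
step 4: output 2; order=[0,3,1,2]; indeg=(0,0,0,0,0)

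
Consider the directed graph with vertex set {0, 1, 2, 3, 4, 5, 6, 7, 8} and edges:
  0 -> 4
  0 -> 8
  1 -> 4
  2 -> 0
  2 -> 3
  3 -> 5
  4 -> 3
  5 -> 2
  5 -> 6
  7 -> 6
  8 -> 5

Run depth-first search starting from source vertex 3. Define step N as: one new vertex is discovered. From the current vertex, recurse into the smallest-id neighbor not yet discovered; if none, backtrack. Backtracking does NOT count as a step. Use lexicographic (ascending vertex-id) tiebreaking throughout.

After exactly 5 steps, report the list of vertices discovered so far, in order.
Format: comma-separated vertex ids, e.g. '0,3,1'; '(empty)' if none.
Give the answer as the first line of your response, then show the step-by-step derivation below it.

3,5,2,0,4

step 1: discover 3; path=3; order=3
step 2: discover 5; path=3>5; order=3,5
step 3: discover 2; path=3>5>2; order=3,5,2
step 4: discover 0; path=3>5>2>0; order=3,5,2,0
step 5: discover 4; path=3>5>2>0>4; order=3,5,2,0,4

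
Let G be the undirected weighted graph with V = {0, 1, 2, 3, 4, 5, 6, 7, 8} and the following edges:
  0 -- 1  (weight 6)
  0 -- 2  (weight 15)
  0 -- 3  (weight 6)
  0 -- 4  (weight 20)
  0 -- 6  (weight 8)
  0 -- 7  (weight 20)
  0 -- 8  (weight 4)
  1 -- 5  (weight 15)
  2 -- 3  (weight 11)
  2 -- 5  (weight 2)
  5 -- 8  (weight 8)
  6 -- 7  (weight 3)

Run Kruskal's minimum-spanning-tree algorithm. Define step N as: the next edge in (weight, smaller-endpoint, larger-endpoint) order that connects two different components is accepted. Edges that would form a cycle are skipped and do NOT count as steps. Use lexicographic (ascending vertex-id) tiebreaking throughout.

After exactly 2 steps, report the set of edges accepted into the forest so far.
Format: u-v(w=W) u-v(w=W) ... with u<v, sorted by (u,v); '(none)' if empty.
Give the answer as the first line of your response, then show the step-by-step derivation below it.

2-5(w=2) 6-7(w=3)

step 1: add edge 2-5 (w=2); MST = {2-5(w=2)}
step 2: add edge 6-7 (w=3); MST = {2-5(w=2) 6-7(w=3)}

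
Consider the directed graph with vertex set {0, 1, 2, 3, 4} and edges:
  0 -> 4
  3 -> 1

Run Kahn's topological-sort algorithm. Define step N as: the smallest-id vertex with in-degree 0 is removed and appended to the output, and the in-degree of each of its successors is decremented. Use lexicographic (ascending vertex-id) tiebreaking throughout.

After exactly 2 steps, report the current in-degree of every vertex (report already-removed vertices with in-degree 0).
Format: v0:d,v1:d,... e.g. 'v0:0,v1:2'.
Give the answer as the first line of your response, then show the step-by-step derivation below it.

v0:0,v1:1,v2:0,v3:0,v4:0

step 1: output 0; order=[0]; indeg=(0,1,0,0,0)
step 2: output 2; order=[0,2]; indeg=(0,1,0,0,0)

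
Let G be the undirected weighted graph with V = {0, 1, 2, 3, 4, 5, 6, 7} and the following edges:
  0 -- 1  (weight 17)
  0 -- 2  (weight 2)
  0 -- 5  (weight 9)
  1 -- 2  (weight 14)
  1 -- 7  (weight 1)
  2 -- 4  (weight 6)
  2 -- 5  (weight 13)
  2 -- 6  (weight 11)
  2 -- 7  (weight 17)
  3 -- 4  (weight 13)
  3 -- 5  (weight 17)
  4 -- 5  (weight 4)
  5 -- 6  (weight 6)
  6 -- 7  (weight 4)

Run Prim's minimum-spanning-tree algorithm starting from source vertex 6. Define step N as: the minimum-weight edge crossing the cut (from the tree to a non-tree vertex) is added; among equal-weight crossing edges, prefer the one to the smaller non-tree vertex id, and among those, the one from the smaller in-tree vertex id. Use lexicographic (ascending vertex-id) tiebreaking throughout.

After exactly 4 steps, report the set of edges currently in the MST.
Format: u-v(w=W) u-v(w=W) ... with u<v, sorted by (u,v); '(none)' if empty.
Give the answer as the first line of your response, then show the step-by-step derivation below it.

1-7(w=1) 4-5(w=4) 5-6(w=6) 6-7(w=4)

step 1: add edge 6-7 (w=4); MST = {6-7(w=4)}
step 2: add edge 1-7 (w=1); MST = {1-7(w=1) 6-7(w=4)}
step 3: add edge 5-6 (w=6); MST = {1-7(w=1) 5-6(w=6) 6-7(w=4)}
step 4: add edge 4-5 (w=4); MST = {1-7(w=1) 4-5(w=4) 5-6(w=6) 6-7(w=4)}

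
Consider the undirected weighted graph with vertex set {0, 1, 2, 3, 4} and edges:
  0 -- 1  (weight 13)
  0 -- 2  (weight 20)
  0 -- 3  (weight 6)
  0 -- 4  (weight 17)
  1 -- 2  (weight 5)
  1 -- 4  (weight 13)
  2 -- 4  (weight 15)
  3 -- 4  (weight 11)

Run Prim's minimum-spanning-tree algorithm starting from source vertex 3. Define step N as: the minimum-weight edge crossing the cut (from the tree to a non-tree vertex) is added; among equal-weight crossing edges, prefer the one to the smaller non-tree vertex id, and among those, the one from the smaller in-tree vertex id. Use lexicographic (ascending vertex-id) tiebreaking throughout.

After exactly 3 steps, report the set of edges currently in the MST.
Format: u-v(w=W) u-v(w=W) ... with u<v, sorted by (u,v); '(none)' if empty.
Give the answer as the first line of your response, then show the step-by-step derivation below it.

0-1(w=13) 0-3(w=6) 3-4(w=11)

step 1: add edge 0-3 (w=6); MST = {0-3(w=6)}
step 2: add edge 3-4 (w=11); MST = {0-3(w=6) 3-4(w=11)}
step 3: add edge 0-1 (w=13); MST = {0-1(w=13) 0-3(w=6) 3-4(w=11)}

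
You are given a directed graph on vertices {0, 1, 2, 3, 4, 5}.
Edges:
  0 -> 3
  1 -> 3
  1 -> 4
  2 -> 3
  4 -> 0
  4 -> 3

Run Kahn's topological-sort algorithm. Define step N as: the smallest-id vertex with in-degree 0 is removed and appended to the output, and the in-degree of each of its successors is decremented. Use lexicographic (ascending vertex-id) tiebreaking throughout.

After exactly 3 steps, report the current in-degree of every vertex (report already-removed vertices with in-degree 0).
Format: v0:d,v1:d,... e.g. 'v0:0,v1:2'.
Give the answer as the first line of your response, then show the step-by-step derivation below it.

v0:0,v1:0,v2:0,v3:1,v4:0,v5:0

step 1: output 1; order=[1]; indeg=(1,0,0,3,0,0)
step 2: output 2; order=[1,2]; indeg=(1,0,0,2,0,0)
step 3: output 4; order=[1,2,4]; indeg=(0,0,0,1,0,0)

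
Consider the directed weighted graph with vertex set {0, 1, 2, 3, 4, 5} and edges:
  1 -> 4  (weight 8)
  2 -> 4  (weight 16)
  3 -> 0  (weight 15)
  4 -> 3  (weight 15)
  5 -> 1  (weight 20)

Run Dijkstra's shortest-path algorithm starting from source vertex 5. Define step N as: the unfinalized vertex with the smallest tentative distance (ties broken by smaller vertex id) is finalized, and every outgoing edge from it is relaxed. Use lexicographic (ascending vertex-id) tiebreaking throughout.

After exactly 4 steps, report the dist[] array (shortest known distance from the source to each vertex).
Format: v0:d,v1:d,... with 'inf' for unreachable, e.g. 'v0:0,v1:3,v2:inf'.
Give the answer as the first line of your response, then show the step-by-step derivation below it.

v0:58,v1:20,v2:inf,v3:43,v4:28,v5:0

step 1: dist = v0:inf,v1:20,v2:inf,v3:inf,v4:inf,v5:0
step 2: dist = v0:inf,v1:20,v2:inf,v3:inf,v4:28,v5:0
step 3: dist = v0:inf,v1:20,v2:inf,v3:43,v4:28,v5:0
step 4: dist = v0:58,v1:20,v2:inf,v3:43,v4:28,v5:0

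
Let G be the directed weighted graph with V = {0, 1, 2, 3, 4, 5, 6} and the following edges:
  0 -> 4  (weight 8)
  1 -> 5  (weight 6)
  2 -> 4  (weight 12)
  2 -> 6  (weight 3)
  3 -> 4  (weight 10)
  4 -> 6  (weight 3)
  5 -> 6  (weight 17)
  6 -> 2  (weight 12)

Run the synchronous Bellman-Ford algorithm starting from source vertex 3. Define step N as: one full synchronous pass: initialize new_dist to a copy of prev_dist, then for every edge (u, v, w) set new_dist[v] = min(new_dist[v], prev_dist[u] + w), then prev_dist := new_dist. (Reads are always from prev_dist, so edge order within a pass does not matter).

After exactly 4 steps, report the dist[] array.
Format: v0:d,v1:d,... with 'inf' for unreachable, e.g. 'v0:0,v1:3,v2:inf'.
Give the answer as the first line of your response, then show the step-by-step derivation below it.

v0:inf,v1:inf,v2:25,v3:0,v4:10,v5:inf,v6:13

step 1: dist = v0:inf,v1:inf,v2:inf,v3:0,v4:10,v5:inf,v6:inf
step 2: dist = v0:inf,v1:inf,v2:inf,v3:0,v4:10,v5:inf,v6:13
step 3: dist = v0:inf,v1:inf,v2:25,v3:0,v4:10,v5:inf,v6:13
step 4: dist = v0:inf,v1:inf,v2:25,v3:0,v4:10,v5:inf,v6:13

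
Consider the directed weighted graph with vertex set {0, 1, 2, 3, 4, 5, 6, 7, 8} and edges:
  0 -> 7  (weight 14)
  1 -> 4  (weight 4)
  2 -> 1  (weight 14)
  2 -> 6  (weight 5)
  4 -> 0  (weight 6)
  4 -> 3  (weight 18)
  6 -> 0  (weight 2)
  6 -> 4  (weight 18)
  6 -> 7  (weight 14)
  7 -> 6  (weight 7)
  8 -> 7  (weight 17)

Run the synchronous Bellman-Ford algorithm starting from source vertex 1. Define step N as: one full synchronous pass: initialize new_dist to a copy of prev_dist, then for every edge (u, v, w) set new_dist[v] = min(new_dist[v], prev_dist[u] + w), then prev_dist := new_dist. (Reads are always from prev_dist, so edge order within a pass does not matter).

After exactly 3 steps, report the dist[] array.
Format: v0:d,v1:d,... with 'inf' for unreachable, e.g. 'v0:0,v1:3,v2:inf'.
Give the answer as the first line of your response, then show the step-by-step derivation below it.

v0:10,v1:0,v2:inf,v3:22,v4:4,v5:inf,v6:inf,v7:24,v8:inf

step 1: dist = v0:inf,v1:0,v2:inf,v3:inf,v4:4,v5:inf,v6:inf,v7:inf,v8:inf
step 2: dist = v0:10,v1:0,v2:inf,v3:22,v4:4,v5:inf,v6:inf,v7:inf,v8:inf
step 3: dist = v0:10,v1:0,v2:inf,v3:22,v4:4,v5:inf,v6:inf,v7:24,v8:inf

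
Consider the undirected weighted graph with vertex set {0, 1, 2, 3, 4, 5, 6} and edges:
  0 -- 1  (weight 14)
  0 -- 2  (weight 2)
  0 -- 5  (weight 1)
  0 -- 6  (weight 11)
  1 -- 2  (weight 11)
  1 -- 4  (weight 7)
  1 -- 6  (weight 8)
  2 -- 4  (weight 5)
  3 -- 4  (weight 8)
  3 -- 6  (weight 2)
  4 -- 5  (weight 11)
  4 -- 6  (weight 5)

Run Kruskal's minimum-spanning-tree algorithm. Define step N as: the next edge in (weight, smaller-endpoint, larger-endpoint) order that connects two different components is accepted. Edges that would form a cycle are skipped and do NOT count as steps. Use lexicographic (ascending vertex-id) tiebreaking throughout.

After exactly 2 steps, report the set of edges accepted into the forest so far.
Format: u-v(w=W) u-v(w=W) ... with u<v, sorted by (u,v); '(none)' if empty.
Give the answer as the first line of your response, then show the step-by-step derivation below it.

0-2(w=2) 0-5(w=1)

step 1: add edge 0-5 (w=1); MST = {0-5(w=1)}
step 2: add edge 0-2 (w=2); MST = {0-2(w=2) 0-5(w=1)}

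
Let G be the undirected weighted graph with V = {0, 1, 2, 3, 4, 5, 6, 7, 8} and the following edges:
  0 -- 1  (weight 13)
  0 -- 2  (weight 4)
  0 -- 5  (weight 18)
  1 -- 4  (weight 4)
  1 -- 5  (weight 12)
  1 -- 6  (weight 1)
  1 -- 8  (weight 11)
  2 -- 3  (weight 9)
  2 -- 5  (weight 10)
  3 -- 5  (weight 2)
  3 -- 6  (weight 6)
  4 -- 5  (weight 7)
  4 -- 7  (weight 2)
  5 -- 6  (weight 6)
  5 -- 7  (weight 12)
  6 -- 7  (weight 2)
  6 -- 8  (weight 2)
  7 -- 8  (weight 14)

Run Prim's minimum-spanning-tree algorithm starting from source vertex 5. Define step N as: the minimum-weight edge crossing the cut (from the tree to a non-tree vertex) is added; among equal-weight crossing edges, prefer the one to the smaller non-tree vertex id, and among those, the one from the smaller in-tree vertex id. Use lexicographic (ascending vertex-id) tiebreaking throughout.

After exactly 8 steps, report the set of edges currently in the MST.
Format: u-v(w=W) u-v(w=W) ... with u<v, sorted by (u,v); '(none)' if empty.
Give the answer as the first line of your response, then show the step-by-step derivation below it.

0-2(w=4) 1-6(w=1) 2-3(w=9) 3-5(w=2) 3-6(w=6) 4-7(w=2) 6-7(w=2) 6-8(w=2)

step 1: add edge 3-5 (w=2); MST = {3-5(w=2)}
step 2: add edge 3-6 (w=6); MST = {3-5(w=2) 3-6(w=6)}
step 3: add edge 1-6 (w=1); MST = {1-6(w=1) 3-5(w=2) 3-6(w=6)}
step 4: add edge 6-7 (w=2); MST = {1-6(w=1) 3-5(w=2) 3-6(w=6) 6-7(w=2)}
step 5: add edge 4-7 (w=2); MST = {1-6(w=1) 3-5(w=2) 3-6(w=6) 4-7(w=2) 6-7(w=2)}
step 6: add edge 6-8 (w=2); MST = {1-6(w=1) 3-5(w=2) 3-6(w=6) 4-7(w=2) 6-7(w=2) 6-8(w=2)}
step 7: add edge 2-3 (w=9); MST = {1-6(w=1) 2-3(w=9) 3-5(w=2) 3-6(w=6) 4-7(w=2) 6-7(w=2) 6-8(w=2)}
step 8: add edge 0-2 (w=4); MST = {0-2(w=4) 1-6(w=1) 2-3(w=9) 3-5(w=2) 3-6(w=6) 4-7(w=2) 6-7(w=2) 6-8(w=2)}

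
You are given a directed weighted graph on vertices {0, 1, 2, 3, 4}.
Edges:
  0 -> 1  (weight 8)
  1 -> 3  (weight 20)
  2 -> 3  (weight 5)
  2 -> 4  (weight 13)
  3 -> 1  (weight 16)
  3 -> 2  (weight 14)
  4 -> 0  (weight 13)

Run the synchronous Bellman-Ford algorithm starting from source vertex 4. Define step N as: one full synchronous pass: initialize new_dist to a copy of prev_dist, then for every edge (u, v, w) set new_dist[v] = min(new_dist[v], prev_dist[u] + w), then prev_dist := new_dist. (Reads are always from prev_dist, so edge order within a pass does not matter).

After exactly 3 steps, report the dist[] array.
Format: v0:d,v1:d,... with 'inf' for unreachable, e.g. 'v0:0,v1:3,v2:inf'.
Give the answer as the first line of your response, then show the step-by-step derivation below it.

v0:13,v1:21,v2:inf,v3:41,v4:0

step 1: dist = v0:13,v1:inf,v2:inf,v3:inf,v4:0
step 2: dist = v0:13,v1:21,v2:inf,v3:inf,v4:0
step 3: dist = v0:13,v1:21,v2:inf,v3:41,v4:0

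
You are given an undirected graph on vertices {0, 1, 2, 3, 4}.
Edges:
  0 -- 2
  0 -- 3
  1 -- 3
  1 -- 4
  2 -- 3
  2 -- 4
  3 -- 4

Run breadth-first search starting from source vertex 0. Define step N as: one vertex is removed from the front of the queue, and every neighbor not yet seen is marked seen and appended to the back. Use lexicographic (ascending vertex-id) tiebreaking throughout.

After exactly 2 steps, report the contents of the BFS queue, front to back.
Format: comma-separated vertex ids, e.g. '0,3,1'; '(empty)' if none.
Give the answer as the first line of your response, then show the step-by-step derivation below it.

3,4

step 1: dequeue 0; queue=[2,3]; order=0
step 2: dequeue 2; queue=[3,4]; order=0,2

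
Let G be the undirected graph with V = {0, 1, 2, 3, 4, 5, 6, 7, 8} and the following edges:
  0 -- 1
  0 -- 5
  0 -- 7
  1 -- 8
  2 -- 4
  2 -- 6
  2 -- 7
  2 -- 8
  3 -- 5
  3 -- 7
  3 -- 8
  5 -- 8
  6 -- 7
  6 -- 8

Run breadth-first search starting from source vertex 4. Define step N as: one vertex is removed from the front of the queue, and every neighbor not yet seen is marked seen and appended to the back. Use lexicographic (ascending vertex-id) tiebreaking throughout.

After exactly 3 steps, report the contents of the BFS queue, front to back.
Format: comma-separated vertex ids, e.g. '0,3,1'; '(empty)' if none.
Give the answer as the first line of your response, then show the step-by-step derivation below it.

7,8

step 1: dequeue 4; queue=[2]; order=4
step 2: dequeue 2; queue=[6,7,8]; order=4,2
step 3: dequeue 6; queue=[7,8]; order=4,2,6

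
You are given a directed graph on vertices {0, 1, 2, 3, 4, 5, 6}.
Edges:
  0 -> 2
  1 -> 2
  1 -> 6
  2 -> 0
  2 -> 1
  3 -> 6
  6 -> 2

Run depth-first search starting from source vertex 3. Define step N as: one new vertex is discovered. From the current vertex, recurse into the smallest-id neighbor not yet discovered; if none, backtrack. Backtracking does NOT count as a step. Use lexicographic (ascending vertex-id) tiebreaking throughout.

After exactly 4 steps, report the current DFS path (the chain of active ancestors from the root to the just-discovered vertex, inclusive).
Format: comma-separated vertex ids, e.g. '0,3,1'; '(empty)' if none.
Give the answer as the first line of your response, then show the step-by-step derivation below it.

3,6,2,0

step 1: discover 3; path=3; order=3
step 2: discover 6; path=3>6; order=3,6
step 3: discover 2; path=3>6>2; order=3,6,2
step 4: discover 0; path=3>6>2>0; order=3,6,2,0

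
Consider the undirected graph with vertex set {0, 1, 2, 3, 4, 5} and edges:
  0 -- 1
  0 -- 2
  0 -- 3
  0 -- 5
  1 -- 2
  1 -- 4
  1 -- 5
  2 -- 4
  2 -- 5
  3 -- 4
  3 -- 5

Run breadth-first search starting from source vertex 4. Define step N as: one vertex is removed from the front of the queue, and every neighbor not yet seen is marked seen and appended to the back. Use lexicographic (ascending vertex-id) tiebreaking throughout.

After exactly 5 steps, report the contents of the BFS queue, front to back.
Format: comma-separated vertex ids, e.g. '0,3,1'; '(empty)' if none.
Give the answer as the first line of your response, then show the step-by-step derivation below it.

5

step 1: dequeue 4; queue=[1,2,3]; order=4
step 2: dequeue 1; queue=[2,3,0,5]; order=4,1
step 3: dequeue 2; queue=[3,0,5]; order=4,1,2
step 4: dequeue 3; queue=[0,5]; order=4,1,2,3
step 5: dequeue 0; queue=[5]; order=4,1,2,3,0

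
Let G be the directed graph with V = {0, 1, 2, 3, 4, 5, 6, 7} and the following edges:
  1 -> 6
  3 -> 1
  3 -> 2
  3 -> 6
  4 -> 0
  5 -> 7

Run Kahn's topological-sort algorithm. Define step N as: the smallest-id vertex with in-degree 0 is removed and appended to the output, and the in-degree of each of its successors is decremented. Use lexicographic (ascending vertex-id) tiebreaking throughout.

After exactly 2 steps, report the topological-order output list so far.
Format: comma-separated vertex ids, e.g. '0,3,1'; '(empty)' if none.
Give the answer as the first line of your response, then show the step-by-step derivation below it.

3,1

step 1: output 3; order=[3]; indeg=(1,0,0,0,0,0,1,1)
step 2: output 1; order=[3,1]; indeg=(1,0,0,0,0,0,0,1)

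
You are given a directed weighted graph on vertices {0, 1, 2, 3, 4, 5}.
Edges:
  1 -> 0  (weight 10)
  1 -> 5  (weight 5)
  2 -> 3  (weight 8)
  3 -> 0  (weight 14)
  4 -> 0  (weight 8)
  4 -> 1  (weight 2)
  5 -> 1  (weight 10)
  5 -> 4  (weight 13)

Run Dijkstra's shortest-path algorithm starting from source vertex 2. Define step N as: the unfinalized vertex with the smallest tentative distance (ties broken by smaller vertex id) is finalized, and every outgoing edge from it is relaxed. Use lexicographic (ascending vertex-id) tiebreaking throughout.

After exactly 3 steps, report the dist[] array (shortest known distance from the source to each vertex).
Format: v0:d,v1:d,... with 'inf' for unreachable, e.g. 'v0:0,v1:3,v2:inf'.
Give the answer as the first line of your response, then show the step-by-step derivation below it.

v0:22,v1:inf,v2:0,v3:8,v4:inf,v5:inf

step 1: dist = v0:inf,v1:inf,v2:0,v3:8,v4:inf,v5:inf
step 2: dist = v0:22,v1:inf,v2:0,v3:8,v4:inf,v5:inf
step 3: dist = v0:22,v1:inf,v2:0,v3:8,v4:inf,v5:inf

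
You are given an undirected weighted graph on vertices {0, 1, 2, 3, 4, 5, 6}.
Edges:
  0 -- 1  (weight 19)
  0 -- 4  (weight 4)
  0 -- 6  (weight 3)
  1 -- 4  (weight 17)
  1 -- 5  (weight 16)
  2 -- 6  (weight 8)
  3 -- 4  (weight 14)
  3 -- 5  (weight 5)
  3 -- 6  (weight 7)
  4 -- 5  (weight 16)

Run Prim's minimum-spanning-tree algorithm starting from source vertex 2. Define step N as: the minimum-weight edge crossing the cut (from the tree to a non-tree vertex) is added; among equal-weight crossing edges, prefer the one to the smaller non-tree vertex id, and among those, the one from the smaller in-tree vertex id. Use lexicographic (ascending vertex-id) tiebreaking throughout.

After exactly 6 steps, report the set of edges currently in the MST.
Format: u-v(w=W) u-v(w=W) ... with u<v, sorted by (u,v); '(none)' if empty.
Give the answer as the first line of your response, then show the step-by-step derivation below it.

0-4(w=4) 0-6(w=3) 1-5(w=16) 2-6(w=8) 3-5(w=5) 3-6(w=7)

step 1: add edge 2-6 (w=8); MST = {2-6(w=8)}
step 2: add edge 0-6 (w=3); MST = {0-6(w=3) 2-6(w=8)}
step 3: add edge 0-4 (w=4); MST = {0-4(w=4) 0-6(w=3) 2-6(w=8)}
step 4: add edge 3-6 (w=7); MST = {0-4(w=4) 0-6(w=3) 2-6(w=8) 3-6(w=7)}
step 5: add edge 3-5 (w=5); MST = {0-4(w=4) 0-6(w=3) 2-6(w=8) 3-5(w=5) 3-6(w=7)}
step 6: add edge 1-5 (w=16); MST = {0-4(w=4) 0-6(w=3) 1-5(w=16) 2-6(w=8) 3-5(w=5) 3-6(w=7)}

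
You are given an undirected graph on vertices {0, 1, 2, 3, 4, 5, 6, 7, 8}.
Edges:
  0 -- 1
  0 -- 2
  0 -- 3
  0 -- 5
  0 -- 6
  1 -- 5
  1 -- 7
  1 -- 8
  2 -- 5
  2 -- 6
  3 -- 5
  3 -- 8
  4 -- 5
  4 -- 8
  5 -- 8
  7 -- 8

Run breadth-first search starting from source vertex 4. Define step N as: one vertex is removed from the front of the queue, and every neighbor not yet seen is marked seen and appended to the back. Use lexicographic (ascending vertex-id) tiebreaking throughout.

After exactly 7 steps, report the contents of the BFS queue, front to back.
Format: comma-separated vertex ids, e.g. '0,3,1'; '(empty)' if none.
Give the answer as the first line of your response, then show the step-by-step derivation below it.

7,6

step 1: dequeue 4; queue=[5,8]; order=4
step 2: dequeue 5; queue=[8,0,1,2,3]; order=4,5
step 3: dequeue 8; queue=[0,1,2,3,7]; order=4,5,8
step 4: dequeue 0; queue=[1,2,3,7,6]; order=4,5,8,0
step 5: dequeue 1; queue=[2,3,7,6]; order=4,5,8,0,1
step 6: dequeue 2; queue=[3,7,6]; order=4,5,8,0,1,2
step 7: dequeue 3; queue=[7,6]; order=4,5,8,0,1,2,3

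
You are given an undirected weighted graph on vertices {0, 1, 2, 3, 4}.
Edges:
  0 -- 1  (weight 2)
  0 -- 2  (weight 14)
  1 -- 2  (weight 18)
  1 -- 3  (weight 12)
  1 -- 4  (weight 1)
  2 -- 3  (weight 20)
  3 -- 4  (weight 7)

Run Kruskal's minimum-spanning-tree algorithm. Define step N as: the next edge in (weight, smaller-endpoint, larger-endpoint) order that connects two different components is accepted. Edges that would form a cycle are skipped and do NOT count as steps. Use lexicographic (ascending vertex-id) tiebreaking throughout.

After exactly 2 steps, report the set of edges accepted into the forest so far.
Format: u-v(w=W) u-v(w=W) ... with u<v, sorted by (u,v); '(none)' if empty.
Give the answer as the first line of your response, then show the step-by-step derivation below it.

0-1(w=2) 1-4(w=1)

step 1: add edge 1-4 (w=1); MST = {1-4(w=1)}
step 2: add edge 0-1 (w=2); MST = {0-1(w=2) 1-4(w=1)}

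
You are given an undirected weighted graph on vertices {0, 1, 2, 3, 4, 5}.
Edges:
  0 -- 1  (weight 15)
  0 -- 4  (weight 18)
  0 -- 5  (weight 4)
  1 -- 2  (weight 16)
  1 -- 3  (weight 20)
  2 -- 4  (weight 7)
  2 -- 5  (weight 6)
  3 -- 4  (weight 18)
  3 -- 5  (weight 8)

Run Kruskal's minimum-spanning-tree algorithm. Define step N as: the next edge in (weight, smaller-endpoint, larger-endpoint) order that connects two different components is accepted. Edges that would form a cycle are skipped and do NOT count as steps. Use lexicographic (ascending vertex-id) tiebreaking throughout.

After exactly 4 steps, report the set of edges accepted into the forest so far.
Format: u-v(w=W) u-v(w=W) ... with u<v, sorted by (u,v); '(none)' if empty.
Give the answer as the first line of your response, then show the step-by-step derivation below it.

0-5(w=4) 2-4(w=7) 2-5(w=6) 3-5(w=8)

step 1: add edge 0-5 (w=4); MST = {0-5(w=4)}
step 2: add edge 2-5 (w=6); MST = {0-5(w=4) 2-5(w=6)}
step 3: add edge 2-4 (w=7); MST = {0-5(w=4) 2-4(w=7) 2-5(w=6)}
step 4: add edge 3-5 (w=8); MST = {0-5(w=4) 2-4(w=7) 2-5(w=6) 3-5(w=8)}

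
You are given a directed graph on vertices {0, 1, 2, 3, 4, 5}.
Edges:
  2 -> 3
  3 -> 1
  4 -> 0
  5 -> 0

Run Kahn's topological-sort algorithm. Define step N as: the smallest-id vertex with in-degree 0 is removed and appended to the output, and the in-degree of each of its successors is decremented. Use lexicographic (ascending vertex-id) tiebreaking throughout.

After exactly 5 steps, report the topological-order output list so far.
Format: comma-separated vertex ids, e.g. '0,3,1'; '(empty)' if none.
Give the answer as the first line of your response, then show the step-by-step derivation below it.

2,3,1,4,5

step 1: output 2; order=[2]; indeg=(2,1,0,0,0,0)
step 2: output 3; order=[2,3]; indeg=(2,0,0,0,0,0)
step 3: output 1; order=[2,3,1]; indeg=(2,0,0,0,0,0)
step 4: output 4; order=[2,3,1,4]; indeg=(1,0,0,0,0,0)
step 5: output 5; order=[2,3,1,4,5]; indeg=(0,0,0,0,0,0)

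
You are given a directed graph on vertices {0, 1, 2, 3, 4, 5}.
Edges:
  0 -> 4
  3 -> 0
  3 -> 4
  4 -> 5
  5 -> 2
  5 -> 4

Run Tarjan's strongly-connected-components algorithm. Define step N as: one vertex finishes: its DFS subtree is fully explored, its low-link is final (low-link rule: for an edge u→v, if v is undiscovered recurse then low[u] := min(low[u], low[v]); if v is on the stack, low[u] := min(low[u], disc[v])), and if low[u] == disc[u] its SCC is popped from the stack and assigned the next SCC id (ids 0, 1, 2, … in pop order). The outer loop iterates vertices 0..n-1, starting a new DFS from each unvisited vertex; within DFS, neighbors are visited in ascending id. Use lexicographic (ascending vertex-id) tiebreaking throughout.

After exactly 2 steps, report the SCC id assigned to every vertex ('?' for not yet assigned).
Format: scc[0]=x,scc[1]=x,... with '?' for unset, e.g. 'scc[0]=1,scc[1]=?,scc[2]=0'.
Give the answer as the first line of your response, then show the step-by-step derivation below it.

scc[0]=?,scc[1]=?,scc[2]=0,scc[3]=?,scc[4]=?,scc[5]=?

step 1: low=(low[0]=0,low[1]=?,low[2]=3,low[3]=?,low[4]=1,low[5]=2); scc=(scc[0]=?,scc[1]=?,scc[2]=0,scc[3]=?,scc[4]=?,scc[5]=?)
step 2: low=(low[0]=0,low[1]=?,low[2]=3,low[3]=?,low[4]=1,low[5]=1); scc=(scc[0]=?,scc[1]=?,scc[2]=0,scc[3]=?,scc[4]=?,scc[5]=?)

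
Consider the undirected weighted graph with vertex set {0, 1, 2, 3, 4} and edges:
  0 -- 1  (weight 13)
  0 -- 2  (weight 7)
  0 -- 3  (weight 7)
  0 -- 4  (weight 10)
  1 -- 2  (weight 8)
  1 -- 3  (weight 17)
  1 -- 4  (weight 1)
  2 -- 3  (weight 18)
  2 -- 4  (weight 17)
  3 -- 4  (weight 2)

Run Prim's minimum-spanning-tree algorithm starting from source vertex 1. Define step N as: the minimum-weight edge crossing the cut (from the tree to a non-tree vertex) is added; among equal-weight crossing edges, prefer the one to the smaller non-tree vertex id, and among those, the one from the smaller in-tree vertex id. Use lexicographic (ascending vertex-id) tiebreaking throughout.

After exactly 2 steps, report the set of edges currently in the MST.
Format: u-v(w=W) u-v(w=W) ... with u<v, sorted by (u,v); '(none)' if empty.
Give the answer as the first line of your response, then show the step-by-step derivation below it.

1-4(w=1) 3-4(w=2)

step 1: add edge 1-4 (w=1); MST = {1-4(w=1)}
step 2: add edge 3-4 (w=2); MST = {1-4(w=1) 3-4(w=2)}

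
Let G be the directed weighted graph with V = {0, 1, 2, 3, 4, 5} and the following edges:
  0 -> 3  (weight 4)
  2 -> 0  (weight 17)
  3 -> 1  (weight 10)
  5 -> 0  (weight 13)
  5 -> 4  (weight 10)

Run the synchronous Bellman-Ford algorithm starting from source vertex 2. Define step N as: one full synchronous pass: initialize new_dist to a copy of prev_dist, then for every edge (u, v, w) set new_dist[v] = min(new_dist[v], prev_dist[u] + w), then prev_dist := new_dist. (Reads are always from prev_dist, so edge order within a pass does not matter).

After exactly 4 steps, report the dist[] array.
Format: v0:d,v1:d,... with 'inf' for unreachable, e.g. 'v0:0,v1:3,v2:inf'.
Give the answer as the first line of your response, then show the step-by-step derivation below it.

v0:17,v1:31,v2:0,v3:21,v4:inf,v5:inf

step 1: dist = v0:17,v1:inf,v2:0,v3:inf,v4:inf,v5:inf
step 2: dist = v0:17,v1:inf,v2:0,v3:21,v4:inf,v5:inf
step 3: dist = v0:17,v1:31,v2:0,v3:21,v4:inf,v5:inf
step 4: dist = v0:17,v1:31,v2:0,v3:21,v4:inf,v5:inf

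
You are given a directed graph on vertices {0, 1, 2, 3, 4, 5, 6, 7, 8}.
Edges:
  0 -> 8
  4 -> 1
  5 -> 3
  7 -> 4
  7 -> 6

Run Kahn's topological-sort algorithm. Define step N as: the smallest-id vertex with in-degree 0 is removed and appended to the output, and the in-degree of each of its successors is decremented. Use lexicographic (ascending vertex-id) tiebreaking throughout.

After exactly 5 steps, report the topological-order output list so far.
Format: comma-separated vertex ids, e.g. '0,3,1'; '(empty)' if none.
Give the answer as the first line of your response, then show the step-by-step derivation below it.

0,2,5,3,7

step 1: output 0; order=[0]; indeg=(0,1,0,1,1,0,1,0,0)
step 2: output 2; order=[0,2]; indeg=(0,1,0,1,1,0,1,0,0)
step 3: output 5; order=[0,2,5]; indeg=(0,1,0,0,1,0,1,0,0)
step 4: output 3; order=[0,2,5,3]; indeg=(0,1,0,0,1,0,1,0,0)
step 5: output 7; order=[0,2,5,3,7]; indeg=(0,1,0,0,0,0,0,0,0)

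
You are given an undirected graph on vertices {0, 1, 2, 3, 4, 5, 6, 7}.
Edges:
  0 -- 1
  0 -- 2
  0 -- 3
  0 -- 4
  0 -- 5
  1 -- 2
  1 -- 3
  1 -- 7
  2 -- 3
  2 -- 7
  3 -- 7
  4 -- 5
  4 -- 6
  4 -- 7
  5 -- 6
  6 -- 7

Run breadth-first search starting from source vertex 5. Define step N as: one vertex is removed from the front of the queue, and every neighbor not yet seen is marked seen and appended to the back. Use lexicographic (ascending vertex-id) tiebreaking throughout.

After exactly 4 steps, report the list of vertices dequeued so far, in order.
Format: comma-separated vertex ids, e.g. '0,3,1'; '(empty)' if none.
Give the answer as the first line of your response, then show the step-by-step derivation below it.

5,0,4,6

step 1: dequeue 5; queue=[0,4,6]; order=5
step 2: dequeue 0; queue=[4,6,1,2,3]; order=5,0
step 3: dequeue 4; queue=[6,1,2,3,7]; order=5,0,4
step 4: dequeue 6; queue=[1,2,3,7]; order=5,0,4,6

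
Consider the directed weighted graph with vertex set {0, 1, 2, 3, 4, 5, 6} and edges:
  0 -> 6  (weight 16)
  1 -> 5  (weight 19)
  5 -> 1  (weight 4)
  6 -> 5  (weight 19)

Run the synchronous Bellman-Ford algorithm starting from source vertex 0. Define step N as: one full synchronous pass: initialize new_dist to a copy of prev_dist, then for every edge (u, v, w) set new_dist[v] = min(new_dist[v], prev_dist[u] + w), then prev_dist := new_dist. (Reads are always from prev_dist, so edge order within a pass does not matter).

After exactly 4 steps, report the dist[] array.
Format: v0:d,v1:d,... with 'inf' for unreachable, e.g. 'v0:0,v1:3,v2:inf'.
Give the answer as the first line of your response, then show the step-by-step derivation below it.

v0:0,v1:39,v2:inf,v3:inf,v4:inf,v5:35,v6:16

step 1: dist = v0:0,v1:inf,v2:inf,v3:inf,v4:inf,v5:inf,v6:16
step 2: dist = v0:0,v1:inf,v2:inf,v3:inf,v4:inf,v5:35,v6:16
step 3: dist = v0:0,v1:39,v2:inf,v3:inf,v4:inf,v5:35,v6:16
step 4: dist = v0:0,v1:39,v2:inf,v3:inf,v4:inf,v5:35,v6:16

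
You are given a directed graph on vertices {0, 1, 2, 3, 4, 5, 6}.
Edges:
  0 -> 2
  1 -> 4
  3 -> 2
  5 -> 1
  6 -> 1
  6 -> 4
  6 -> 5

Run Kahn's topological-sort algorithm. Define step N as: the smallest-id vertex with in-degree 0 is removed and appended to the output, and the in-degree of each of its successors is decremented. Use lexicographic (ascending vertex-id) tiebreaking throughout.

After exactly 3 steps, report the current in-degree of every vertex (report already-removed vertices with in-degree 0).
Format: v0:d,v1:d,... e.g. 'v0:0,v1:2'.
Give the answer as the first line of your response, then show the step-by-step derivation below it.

v0:0,v1:2,v2:0,v3:0,v4:2,v5:1,v6:0

step 1: output 0; order=[0]; indeg=(0,2,1,0,2,1,0)
step 2: output 3; order=[0,3]; indeg=(0,2,0,0,2,1,0)
step 3: output 2; order=[0,3,2]; indeg=(0,2,0,0,2,1,0)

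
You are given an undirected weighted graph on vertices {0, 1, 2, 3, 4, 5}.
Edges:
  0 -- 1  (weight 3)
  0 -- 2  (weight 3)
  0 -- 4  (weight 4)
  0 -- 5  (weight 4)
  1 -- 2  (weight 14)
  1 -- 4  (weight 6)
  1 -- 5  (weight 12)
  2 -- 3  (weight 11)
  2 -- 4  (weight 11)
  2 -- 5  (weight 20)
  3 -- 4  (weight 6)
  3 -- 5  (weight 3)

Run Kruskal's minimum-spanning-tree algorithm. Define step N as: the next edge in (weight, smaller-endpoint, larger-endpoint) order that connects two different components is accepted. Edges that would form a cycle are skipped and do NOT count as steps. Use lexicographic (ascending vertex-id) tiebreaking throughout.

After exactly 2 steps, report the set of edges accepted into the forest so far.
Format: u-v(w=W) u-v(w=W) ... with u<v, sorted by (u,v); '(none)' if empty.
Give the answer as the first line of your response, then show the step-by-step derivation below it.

0-1(w=3) 0-2(w=3)

step 1: add edge 0-1 (w=3); MST = {0-1(w=3)}
step 2: add edge 0-2 (w=3); MST = {0-1(w=3) 0-2(w=3)}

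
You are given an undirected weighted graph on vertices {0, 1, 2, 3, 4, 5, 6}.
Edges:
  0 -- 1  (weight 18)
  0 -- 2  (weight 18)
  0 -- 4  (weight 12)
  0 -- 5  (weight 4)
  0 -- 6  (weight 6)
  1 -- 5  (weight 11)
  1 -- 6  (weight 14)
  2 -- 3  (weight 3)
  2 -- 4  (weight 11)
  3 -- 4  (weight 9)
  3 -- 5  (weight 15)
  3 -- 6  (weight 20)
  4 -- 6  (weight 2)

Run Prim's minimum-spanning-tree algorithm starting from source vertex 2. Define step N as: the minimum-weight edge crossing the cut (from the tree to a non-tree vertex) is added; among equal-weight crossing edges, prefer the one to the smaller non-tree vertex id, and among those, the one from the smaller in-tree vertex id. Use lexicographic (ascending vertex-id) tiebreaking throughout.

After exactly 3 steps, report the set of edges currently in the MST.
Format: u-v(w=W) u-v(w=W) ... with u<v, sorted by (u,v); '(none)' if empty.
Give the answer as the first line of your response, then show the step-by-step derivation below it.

2-3(w=3) 3-4(w=9) 4-6(w=2)

step 1: add edge 2-3 (w=3); MST = {2-3(w=3)}
step 2: add edge 3-4 (w=9); MST = {2-3(w=3) 3-4(w=9)}
step 3: add edge 4-6 (w=2); MST = {2-3(w=3) 3-4(w=9) 4-6(w=2)}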